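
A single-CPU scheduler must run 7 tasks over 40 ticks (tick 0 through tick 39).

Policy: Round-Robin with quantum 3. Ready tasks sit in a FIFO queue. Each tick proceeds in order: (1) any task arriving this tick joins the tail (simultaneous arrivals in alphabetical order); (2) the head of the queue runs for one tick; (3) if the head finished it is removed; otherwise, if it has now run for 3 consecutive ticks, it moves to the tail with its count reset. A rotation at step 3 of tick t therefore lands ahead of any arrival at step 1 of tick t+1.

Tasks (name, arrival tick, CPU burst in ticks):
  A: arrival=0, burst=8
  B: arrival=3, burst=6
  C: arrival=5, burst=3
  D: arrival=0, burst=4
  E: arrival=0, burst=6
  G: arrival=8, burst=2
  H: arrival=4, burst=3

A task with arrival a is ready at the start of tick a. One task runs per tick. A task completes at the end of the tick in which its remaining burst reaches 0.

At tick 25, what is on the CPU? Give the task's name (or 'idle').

running at tick 25 = E

t=0: queue=[A,D,E] q_used=0 → run A
t=1: queue=[A,D,E] q_used=1 → run A
t=2: queue=[A,D,E] q_used=2 → run A
t=3: queue=[D,E,A,B] q_used=0 → run D
t=4: queue=[D,E,A,B,H] q_used=1 → run D
t=5: queue=[D,E,A,B,H,C] q_used=2 → run D
t=6: queue=[E,A,B,H,C,D] q_used=0 → run E
t=7: queue=[E,A,B,H,C,D] q_used=1 → run E
t=8: queue=[E,A,B,H,C,D,G] q_used=2 → run E
t=9: queue=[A,B,H,C,D,G,E] q_used=0 → run A
t=10: queue=[A,B,H,C,D,G,E] q_used=1 → run A
t=11: queue=[A,B,H,C,D,G,E] q_used=2 → run A
t=12: queue=[B,H,C,D,G,E,A] q_used=0 → run B
t=13: queue=[B,H,C,D,G,E,A] q_used=1 → run B
t=14: queue=[B,H,C,D,G,E,A] q_used=2 → run B
t=15: queue=[H,C,D,G,E,A,B] q_used=0 → run H
t=16: queue=[H,C,D,G,E,A,B] q_used=1 → run H
t=17: queue=[H,C,D,G,E,A,B] q_used=2 → run H
t=18: queue=[C,D,G,E,A,B] q_used=0 → run C
t=19: queue=[C,D,G,E,A,B] q_used=1 → run C
t=20: queue=[C,D,G,E,A,B] q_used=2 → run C
t=21: queue=[D,G,E,A,B] q_used=0 → run D
t=22: queue=[G,E,A,B] q_used=0 → run G
t=23: queue=[G,E,A,B] q_used=1 → run G
t=24: queue=[E,A,B] q_used=0 → run E
t=25: queue=[E,A,B] q_used=1 → run E
t=26: queue=[E,A,B] q_used=2 → run E
t=27: queue=[A,B] q_used=0 → run A
t=28: queue=[A,B] q_used=1 → run A
t=29: queue=[B] q_used=0 → run B
t=30: queue=[B] q_used=1 → run B
t=31: queue=[B] q_used=2 → run B
t=32: (idle)
t=33: (idle)
t=34: (idle)
t=35: (idle)
t=36: (idle)
t=37: (idle)
t=38: (idle)
t=39: (idle)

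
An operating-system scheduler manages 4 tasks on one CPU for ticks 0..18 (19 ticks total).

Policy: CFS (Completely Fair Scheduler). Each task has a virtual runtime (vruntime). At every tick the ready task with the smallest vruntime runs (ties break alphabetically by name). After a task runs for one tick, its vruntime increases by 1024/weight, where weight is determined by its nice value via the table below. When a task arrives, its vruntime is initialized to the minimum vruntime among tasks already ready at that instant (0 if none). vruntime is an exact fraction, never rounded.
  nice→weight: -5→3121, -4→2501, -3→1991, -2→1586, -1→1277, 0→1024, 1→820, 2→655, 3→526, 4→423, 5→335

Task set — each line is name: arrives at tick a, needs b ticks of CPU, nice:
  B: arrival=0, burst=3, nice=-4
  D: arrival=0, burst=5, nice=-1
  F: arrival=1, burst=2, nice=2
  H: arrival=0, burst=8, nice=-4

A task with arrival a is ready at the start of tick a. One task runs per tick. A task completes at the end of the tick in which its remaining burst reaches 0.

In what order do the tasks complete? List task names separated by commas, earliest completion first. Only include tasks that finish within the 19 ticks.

completion order = B, F, H, D

t=0: vr[B=0 D=0 H=0] → run B
t=1: vr[B=1024/2501 D=0 F=0 H=0] → run D
t=2: vr[B=1024/2501 D=1024/1277 F=0 H=0] → run F
t=3: vr[B=1024/2501 D=1024/1277 F=1024/655 H=0] → run H
t=4: vr[B=1024/2501 D=1024/1277 F=1024/655 H=1024/2501] → run B
t=5: vr[B=2048/2501 D=1024/1277 F=1024/655 H=1024/2501] → run H
t=6: vr[B=2048/2501 D=1024/1277 F=1024/655 H=2048/2501] → run D
t=7: vr[B=2048/2501 D=2048/1277 F=1024/655 H=2048/2501] → run B
t=8: vr[D=2048/1277 F=1024/655 H=2048/2501] → run H
t=9: vr[D=2048/1277 F=1024/655 H=3072/2501] → run H
t=10: vr[D=2048/1277 F=1024/655 H=4096/2501] → run F
t=11: vr[D=2048/1277 H=4096/2501] → run D
t=12: vr[D=3072/1277 H=4096/2501] → run H
t=13: vr[D=3072/1277 H=5120/2501] → run H
t=14: vr[D=3072/1277 H=6144/2501] → run D
t=15: vr[D=4096/1277 H=6144/2501] → run H
t=16: vr[D=4096/1277 H=7168/2501] → run H
t=17: vr[D=4096/1277] → run D
t=18: (idle)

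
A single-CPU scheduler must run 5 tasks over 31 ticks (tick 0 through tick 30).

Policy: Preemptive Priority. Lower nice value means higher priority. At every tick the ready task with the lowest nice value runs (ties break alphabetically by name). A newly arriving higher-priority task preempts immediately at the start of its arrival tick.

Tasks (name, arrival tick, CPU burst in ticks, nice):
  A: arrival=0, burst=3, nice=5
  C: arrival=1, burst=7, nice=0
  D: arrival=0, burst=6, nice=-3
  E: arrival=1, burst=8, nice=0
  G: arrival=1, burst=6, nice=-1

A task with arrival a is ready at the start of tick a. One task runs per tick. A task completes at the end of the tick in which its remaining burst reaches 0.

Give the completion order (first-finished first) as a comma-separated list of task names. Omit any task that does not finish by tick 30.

completion order = D, G, C, E, A

t=0: ready={A,D} → run D
t=1: ready={A,C,D,E,G} → run D
t=2: ready={A,C,D,E,G} → run D
t=3: ready={A,C,D,E,G} → run D
t=4: ready={A,C,D,E,G} → run D
t=5: ready={A,C,D,E,G} → run D
t=6: ready={A,C,E,G} → run G
t=7: ready={A,C,E,G} → run G
t=8: ready={A,C,E,G} → run G
t=9: ready={A,C,E,G} → run G
t=10: ready={A,C,E,G} → run G
t=11: ready={A,C,E,G} → run G
t=12: ready={A,C,E} → run C
t=13: ready={A,C,E} → run C
t=14: ready={A,C,E} → run C
t=15: ready={A,C,E} → run C
t=16: ready={A,C,E} → run C
t=17: ready={A,C,E} → run C
t=18: ready={A,C,E} → run C
t=19: ready={A,E} → run E
t=20: ready={A,E} → run E
t=21: ready={A,E} → run E
t=22: ready={A,E} → run E
t=23: ready={A,E} → run E
t=24: ready={A,E} → run E
t=25: ready={A,E} → run E
t=26: ready={A,E} → run E
t=27: ready={A} → run A
t=28: ready={A} → run A
t=29: ready={A} → run A
t=30: (idle)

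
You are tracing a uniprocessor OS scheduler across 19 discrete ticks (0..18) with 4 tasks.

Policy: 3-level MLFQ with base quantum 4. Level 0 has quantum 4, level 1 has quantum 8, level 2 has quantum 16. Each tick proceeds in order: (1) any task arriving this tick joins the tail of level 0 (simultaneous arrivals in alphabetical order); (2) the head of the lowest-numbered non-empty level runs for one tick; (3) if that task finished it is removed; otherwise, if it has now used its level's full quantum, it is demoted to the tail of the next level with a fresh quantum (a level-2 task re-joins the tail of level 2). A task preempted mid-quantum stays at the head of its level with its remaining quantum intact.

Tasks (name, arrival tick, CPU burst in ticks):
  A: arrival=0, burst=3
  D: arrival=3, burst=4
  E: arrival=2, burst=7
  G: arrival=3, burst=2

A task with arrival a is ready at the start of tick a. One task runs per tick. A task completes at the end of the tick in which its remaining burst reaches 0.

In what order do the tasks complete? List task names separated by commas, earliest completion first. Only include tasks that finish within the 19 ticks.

t=0: L0/L1/L2 = A/-/- → run A
t=1: L0/L1/L2 = A/-/- → run A
t=2: L0/L1/L2 = AE/-/- → run A
t=3: L0/L1/L2 = EDG/-/- → run E
t=4: L0/L1/L2 = EDG/-/- → run E
t=5: L0/L1/L2 = EDG/-/- → run E
t=6: L0/L1/L2 = EDG/-/- → run E
t=7: L0/L1/L2 = DG/E/- → run D
t=8: L0/L1/L2 = DG/E/- → run D
t=9: L0/L1/L2 = DG/E/- → run D
t=10: L0/L1/L2 = DG/E/- → run D
t=11: L0/L1/L2 = G/E/- → run G
t=12: L0/L1/L2 = G/E/- → run G
t=13: L0/L1/L2 = -/E/- → run E
t=14: L0/L1/L2 = -/E/- → run E
t=15: L0/L1/L2 = -/E/- → run E
t=16: (idle)
t=17: (idle)
t=18: (idle)

completion order = A, D, G, E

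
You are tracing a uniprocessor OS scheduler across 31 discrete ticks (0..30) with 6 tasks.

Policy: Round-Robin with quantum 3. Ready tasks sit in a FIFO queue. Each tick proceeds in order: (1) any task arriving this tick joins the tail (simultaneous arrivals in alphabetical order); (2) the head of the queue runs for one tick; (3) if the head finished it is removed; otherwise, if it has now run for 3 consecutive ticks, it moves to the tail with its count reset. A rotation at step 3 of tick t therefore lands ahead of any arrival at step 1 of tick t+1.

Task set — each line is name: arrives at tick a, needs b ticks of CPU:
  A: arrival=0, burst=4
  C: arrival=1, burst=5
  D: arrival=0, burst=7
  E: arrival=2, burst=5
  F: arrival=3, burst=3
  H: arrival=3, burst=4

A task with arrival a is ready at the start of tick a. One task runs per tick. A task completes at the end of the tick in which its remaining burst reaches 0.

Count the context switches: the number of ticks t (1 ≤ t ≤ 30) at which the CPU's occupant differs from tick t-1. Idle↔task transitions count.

t=0: queue=[A,D] q_used=0 → run A
t=1: queue=[A,D,C] q_used=1 → run A
t=2: queue=[A,D,C,E] q_used=2 → run A
t=3: queue=[D,C,E,A,F,H] q_used=0 → run D
t=4: queue=[D,C,E,A,F,H] q_used=1 → run D
t=5: queue=[D,C,E,A,F,H] q_used=2 → run D
t=6: queue=[C,E,A,F,H,D] q_used=0 → run C
t=7: queue=[C,E,A,F,H,D] q_used=1 → run C
t=8: queue=[C,E,A,F,H,D] q_used=2 → run C
t=9: queue=[E,A,F,H,D,C] q_used=0 → run E
t=10: queue=[E,A,F,H,D,C] q_used=1 → run E
t=11: queue=[E,A,F,H,D,C] q_used=2 → run E
t=12: queue=[A,F,H,D,C,E] q_used=0 → run A
t=13: queue=[F,H,D,C,E] q_used=0 → run F
t=14: queue=[F,H,D,C,E] q_used=1 → run F
t=15: queue=[F,H,D,C,E] q_used=2 → run F
t=16: queue=[H,D,C,E] q_used=0 → run H
t=17: queue=[H,D,C,E] q_used=1 → run H
t=18: queue=[H,D,C,E] q_used=2 → run H
t=19: queue=[D,C,E,H] q_used=0 → run D
t=20: queue=[D,C,E,H] q_used=1 → run D
t=21: queue=[D,C,E,H] q_used=2 → run D
t=22: queue=[C,E,H,D] q_used=0 → run C
t=23: queue=[C,E,H,D] q_used=1 → run C
t=24: queue=[E,H,D] q_used=0 → run E
t=25: queue=[E,H,D] q_used=1 → run E
t=26: queue=[H,D] q_used=0 → run H
t=27: queue=[D] q_used=0 → run D
t=28: (idle)
t=29: (idle)
t=30: (idle)

context switches = 12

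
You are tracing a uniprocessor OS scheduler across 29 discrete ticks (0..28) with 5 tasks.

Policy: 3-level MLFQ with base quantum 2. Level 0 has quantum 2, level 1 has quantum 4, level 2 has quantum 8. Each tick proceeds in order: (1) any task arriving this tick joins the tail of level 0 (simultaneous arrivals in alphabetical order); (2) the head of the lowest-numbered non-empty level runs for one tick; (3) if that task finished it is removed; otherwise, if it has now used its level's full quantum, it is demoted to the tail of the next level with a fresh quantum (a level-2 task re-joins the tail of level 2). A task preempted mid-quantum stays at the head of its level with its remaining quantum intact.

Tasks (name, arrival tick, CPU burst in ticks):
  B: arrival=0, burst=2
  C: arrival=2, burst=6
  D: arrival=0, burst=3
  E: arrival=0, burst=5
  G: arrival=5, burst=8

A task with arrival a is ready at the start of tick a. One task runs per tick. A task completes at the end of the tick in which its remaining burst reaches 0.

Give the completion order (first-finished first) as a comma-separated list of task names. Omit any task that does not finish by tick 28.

completion order = B, D, E, C, G

t=0: L0/L1/L2 = BDE/-/- → run B
t=1: L0/L1/L2 = BDE/-/- → run B
t=2: L0/L1/L2 = DEC/-/- → run D
t=3: L0/L1/L2 = DEC/-/- → run D
t=4: L0/L1/L2 = EC/D/- → run E
t=5: L0/L1/L2 = ECG/D/- → run E
t=6: L0/L1/L2 = CG/DE/- → run C
t=7: L0/L1/L2 = CG/DE/- → run C
t=8: L0/L1/L2 = G/DEC/- → run G
t=9: L0/L1/L2 = G/DEC/- → run G
t=10: L0/L1/L2 = -/DECG/- → run D
t=11: L0/L1/L2 = -/ECG/- → run E
t=12: L0/L1/L2 = -/ECG/- → run E
t=13: L0/L1/L2 = -/ECG/- → run E
t=14: L0/L1/L2 = -/CG/- → run C
t=15: L0/L1/L2 = -/CG/- → run C
t=16: L0/L1/L2 = -/CG/- → run C
t=17: L0/L1/L2 = -/CG/- → run C
t=18: L0/L1/L2 = -/G/- → run G
t=19: L0/L1/L2 = -/G/- → run G
t=20: L0/L1/L2 = -/G/- → run G
t=21: L0/L1/L2 = -/G/- → run G
t=22: L0/L1/L2 = -/-/G → run G
t=23: L0/L1/L2 = -/-/G → run G
t=24: (idle)
t=25: (idle)
t=26: (idle)
t=27: (idle)
t=28: (idle)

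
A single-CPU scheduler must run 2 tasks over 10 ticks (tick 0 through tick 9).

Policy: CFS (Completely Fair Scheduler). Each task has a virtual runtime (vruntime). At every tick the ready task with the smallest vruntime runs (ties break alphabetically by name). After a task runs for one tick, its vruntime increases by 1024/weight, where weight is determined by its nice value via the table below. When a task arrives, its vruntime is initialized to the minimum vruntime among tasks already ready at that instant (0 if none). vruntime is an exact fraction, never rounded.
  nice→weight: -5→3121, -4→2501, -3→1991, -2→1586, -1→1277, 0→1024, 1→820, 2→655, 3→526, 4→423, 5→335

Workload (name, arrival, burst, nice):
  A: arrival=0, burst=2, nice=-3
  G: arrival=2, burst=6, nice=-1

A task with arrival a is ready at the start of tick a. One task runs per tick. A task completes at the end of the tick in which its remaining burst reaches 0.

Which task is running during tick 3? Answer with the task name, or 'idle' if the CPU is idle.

running at tick 3 = G

t=0: vr[A=0] → run A
t=1: vr[A=1024/1991] → run A
t=2: vr[G=0] → run G
t=3: vr[G=1024/1277] → run G
t=4: vr[G=2048/1277] → run G
t=5: vr[G=3072/1277] → run G
t=6: vr[G=4096/1277] → run G
t=7: vr[G=5120/1277] → run G
t=8: (idle)
t=9: (idle)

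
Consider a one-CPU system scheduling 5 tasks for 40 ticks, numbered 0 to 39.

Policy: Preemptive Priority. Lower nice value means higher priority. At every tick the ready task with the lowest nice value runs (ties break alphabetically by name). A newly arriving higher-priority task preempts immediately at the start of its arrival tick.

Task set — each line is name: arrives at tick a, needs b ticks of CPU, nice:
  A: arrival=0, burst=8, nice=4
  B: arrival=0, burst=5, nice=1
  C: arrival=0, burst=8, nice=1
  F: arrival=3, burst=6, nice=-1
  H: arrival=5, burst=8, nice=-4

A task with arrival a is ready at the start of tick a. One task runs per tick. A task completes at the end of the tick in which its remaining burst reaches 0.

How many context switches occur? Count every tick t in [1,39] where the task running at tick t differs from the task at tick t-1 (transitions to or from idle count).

t=0: ready={A,B,C} → run B
t=1: ready={A,B,C} → run B
t=2: ready={A,B,C} → run B
t=3: ready={A,B,C,F} → run F
t=4: ready={A,B,C,F} → run F
t=5: ready={A,B,C,F,H} → run H
t=6: ready={A,B,C,F,H} → run H
t=7: ready={A,B,C,F,H} → run H
t=8: ready={A,B,C,F,H} → run H
t=9: ready={A,B,C,F,H} → run H
t=10: ready={A,B,C,F,H} → run H
t=11: ready={A,B,C,F,H} → run H
t=12: ready={A,B,C,F,H} → run H
t=13: ready={A,B,C,F} → run F
t=14: ready={A,B,C,F} → run F
t=15: ready={A,B,C,F} → run F
t=16: ready={A,B,C,F} → run F
t=17: ready={A,B,C} → run B
t=18: ready={A,B,C} → run B
t=19: ready={A,C} → run C
t=20: ready={A,C} → run C
t=21: ready={A,C} → run C
t=22: ready={A,C} → run C
t=23: ready={A,C} → run C
t=24: ready={A,C} → run C
t=25: ready={A,C} → run C
t=26: ready={A,C} → run C
t=27: ready={A} → run A
t=28: ready={A} → run A
t=29: ready={A} → run A
t=30: ready={A} → run A
t=31: ready={A} → run A
t=32: ready={A} → run A
t=33: ready={A} → run A
t=34: ready={A} → run A
t=35: (idle)
t=36: (idle)
t=37: (idle)
t=38: (idle)
t=39: (idle)

context switches = 7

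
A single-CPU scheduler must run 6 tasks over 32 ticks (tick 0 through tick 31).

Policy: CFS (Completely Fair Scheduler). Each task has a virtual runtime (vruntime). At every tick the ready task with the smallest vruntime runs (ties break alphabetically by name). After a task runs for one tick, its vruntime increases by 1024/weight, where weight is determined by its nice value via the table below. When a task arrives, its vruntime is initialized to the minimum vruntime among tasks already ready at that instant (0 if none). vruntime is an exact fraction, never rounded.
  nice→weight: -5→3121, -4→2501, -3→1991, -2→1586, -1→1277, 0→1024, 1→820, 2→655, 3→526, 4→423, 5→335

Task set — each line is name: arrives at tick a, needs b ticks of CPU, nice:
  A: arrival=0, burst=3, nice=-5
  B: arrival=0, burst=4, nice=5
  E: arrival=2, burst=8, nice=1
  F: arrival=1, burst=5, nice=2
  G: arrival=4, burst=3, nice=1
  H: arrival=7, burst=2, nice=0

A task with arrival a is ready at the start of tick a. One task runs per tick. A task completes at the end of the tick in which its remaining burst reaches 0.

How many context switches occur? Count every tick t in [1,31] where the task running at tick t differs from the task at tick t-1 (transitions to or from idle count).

t=0: vr[A=0 B=0] → run A
t=1: vr[A=1024/3121 B=0 F=0] → run B
t=2: vr[A=1024/3121 B=1024/335 E=0 F=0] → run E
t=3: vr[A=1024/3121 B=1024/335 E=256/205 F=0] → run F
t=4: vr[A=1024/3121 B=1024/335 E=256/205 F=1024/655 G=1024/3121] → run A
t=5: vr[A=2048/3121 B=1024/335 E=256/205 F=1024/655 G=1024/3121] → run G
t=6: vr[A=2048/3121 B=1024/335 E=256/205 F=1024/655 G=1008896/639805] → run A
t=7: vr[B=1024/335 E=256/205 F=1024/655 G=1008896/639805 H=256/205] → run E
t=8: vr[B=1024/335 E=512/205 F=1024/655 G=1008896/639805 H=256/205] → run H
t=9: vr[B=1024/335 E=512/205 F=1024/655 G=1008896/639805 H=461/205] → run F
t=10: vr[B=1024/335 E=512/205 F=2048/655 G=1008896/639805 H=461/205] → run G
t=11: vr[B=1024/335 E=512/205 F=2048/655 G=1807872/639805 H=461/205] → run H
t=12: vr[B=1024/335 E=512/205 F=2048/655 G=1807872/639805] → run E
t=13: vr[B=1024/335 E=768/205 F=2048/655 G=1807872/639805] → run G
t=14: vr[B=1024/335 E=768/205 F=2048/655] → run B
t=15: vr[B=2048/335 E=768/205 F=2048/655] → run F
t=16: vr[B=2048/335 E=768/205 F=3072/655] → run E
t=17: vr[B=2048/335 E=1024/205 F=3072/655] → run F
t=18: vr[B=2048/335 E=1024/205 F=4096/655] → run E
t=19: vr[B=2048/335 E=256/41 F=4096/655] → run B
t=20: vr[B=3072/335 E=256/41 F=4096/655] → run E
t=21: vr[B=3072/335 E=1536/205 F=4096/655] → run F
t=22: vr[B=3072/335 E=1536/205] → run E
t=23: vr[B=3072/335 E=1792/205] → run E
t=24: vr[B=3072/335] → run B
t=25: (idle)
t=26: (idle)
t=27: (idle)
t=28: (idle)
t=29: (idle)
t=30: (idle)
t=31: (idle)

context switches = 24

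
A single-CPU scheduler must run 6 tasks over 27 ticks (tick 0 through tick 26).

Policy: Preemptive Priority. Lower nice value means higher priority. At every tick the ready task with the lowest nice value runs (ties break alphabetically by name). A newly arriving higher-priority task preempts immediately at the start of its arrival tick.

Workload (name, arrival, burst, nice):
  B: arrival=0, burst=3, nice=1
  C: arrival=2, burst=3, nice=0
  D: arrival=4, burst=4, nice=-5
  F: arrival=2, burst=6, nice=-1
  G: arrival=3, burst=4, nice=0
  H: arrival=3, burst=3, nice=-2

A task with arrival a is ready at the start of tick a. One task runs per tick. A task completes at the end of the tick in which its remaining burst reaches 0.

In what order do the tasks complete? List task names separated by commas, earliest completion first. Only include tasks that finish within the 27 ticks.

t=0: ready={B} → run B
t=1: ready={B} → run B
t=2: ready={B,C,F} → run F
t=3: ready={B,C,F,G,H} → run H
t=4: ready={B,C,D,F,G,H} → run D
t=5: ready={B,C,D,F,G,H} → run D
t=6: ready={B,C,D,F,G,H} → run D
t=7: ready={B,C,D,F,G,H} → run D
t=8: ready={B,C,F,G,H} → run H
t=9: ready={B,C,F,G,H} → run H
t=10: ready={B,C,F,G} → run F
t=11: ready={B,C,F,G} → run F
t=12: ready={B,C,F,G} → run F
t=13: ready={B,C,F,G} → run F
t=14: ready={B,C,F,G} → run F
t=15: ready={B,C,G} → run C
t=16: ready={B,C,G} → run C
t=17: ready={B,C,G} → run C
t=18: ready={B,G} → run G
t=19: ready={B,G} → run G
t=20: ready={B,G} → run G
t=21: ready={B,G} → run G
t=22: ready={B} → run B
t=23: (idle)
t=24: (idle)
t=25: (idle)
t=26: (idle)

completion order = D, H, F, C, G, B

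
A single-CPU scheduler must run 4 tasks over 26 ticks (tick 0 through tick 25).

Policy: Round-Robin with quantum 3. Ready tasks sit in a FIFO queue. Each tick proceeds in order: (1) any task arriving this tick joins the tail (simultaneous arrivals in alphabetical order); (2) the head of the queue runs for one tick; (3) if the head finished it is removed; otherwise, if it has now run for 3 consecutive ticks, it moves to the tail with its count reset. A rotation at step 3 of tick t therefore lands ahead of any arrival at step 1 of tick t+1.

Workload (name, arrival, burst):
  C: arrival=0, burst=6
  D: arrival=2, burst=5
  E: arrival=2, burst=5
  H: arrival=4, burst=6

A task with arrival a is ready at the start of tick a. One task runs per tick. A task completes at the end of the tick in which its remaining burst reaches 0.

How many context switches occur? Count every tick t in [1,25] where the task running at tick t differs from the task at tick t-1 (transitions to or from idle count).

t=0: queue=[C] q_used=0 → run C
t=1: queue=[C] q_used=1 → run C
t=2: queue=[C,D,E] q_used=2 → run C
t=3: queue=[D,E,C] q_used=0 → run D
t=4: queue=[D,E,C,H] q_used=1 → run D
t=5: queue=[D,E,C,H] q_used=2 → run D
t=6: queue=[E,C,H,D] q_used=0 → run E
t=7: queue=[E,C,H,D] q_used=1 → run E
t=8: queue=[E,C,H,D] q_used=2 → run E
t=9: queue=[C,H,D,E] q_used=0 → run C
t=10: queue=[C,H,D,E] q_used=1 → run C
t=11: queue=[C,H,D,E] q_used=2 → run C
t=12: queue=[H,D,E] q_used=0 → run H
t=13: queue=[H,D,E] q_used=1 → run H
t=14: queue=[H,D,E] q_used=2 → run H
t=15: queue=[D,E,H] q_used=0 → run D
t=16: queue=[D,E,H] q_used=1 → run D
t=17: queue=[E,H] q_used=0 → run E
t=18: queue=[E,H] q_used=1 → run E
t=19: queue=[H] q_used=0 → run H
t=20: queue=[H] q_used=1 → run H
t=21: queue=[H] q_used=2 → run H
t=22: (idle)
t=23: (idle)
t=24: (idle)
t=25: (idle)

context switches = 8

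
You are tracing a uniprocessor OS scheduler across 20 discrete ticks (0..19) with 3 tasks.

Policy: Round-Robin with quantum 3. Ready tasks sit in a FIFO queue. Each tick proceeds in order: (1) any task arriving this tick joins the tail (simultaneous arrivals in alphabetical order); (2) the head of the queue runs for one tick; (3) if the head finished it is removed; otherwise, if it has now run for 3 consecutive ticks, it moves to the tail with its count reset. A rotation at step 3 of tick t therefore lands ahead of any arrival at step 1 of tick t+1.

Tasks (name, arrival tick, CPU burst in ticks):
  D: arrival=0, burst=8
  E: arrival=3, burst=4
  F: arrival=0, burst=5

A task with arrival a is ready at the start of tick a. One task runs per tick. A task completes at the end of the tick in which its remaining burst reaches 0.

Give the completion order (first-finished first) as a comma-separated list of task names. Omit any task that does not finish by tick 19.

t=0: queue=[D,F] q_used=0 → run D
t=1: queue=[D,F] q_used=1 → run D
t=2: queue=[D,F] q_used=2 → run D
t=3: queue=[F,D,E] q_used=0 → run F
t=4: queue=[F,D,E] q_used=1 → run F
t=5: queue=[F,D,E] q_used=2 → run F
t=6: queue=[D,E,F] q_used=0 → run D
t=7: queue=[D,E,F] q_used=1 → run D
t=8: queue=[D,E,F] q_used=2 → run D
t=9: queue=[E,F,D] q_used=0 → run E
t=10: queue=[E,F,D] q_used=1 → run E
t=11: queue=[E,F,D] q_used=2 → run E
t=12: queue=[F,D,E] q_used=0 → run F
t=13: queue=[F,D,E] q_used=1 → run F
t=14: queue=[D,E] q_used=0 → run D
t=15: queue=[D,E] q_used=1 → run D
t=16: queue=[E] q_used=0 → run E
t=17: (idle)
t=18: (idle)
t=19: (idle)

completion order = F, D, E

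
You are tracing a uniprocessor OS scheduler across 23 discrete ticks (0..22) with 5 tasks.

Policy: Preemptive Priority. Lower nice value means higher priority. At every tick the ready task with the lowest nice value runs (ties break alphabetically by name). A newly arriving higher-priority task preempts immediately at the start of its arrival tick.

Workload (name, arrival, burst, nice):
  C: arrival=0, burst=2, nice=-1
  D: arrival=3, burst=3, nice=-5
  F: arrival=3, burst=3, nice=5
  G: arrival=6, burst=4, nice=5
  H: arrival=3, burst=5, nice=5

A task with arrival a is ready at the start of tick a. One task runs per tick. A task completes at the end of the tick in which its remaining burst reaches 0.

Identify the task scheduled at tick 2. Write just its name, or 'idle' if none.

running at tick 2 = idle

t=0: ready={C} → run C
t=1: ready={C} → run C
t=2: (idle)
t=3: ready={D,F,H} → run D
t=4: ready={D,F,H} → run D
t=5: ready={D,F,H} → run D
t=6: ready={F,G,H} → run F
t=7: ready={F,G,H} → run F
t=8: ready={F,G,H} → run F
t=9: ready={G,H} → run G
t=10: ready={G,H} → run G
t=11: ready={G,H} → run G
t=12: ready={G,H} → run G
t=13: ready={H} → run H
t=14: ready={H} → run H
t=15: ready={H} → run H
t=16: ready={H} → run H
t=17: ready={H} → run H
t=18: (idle)
t=19: (idle)
t=20: (idle)
t=21: (idle)
t=22: (idle)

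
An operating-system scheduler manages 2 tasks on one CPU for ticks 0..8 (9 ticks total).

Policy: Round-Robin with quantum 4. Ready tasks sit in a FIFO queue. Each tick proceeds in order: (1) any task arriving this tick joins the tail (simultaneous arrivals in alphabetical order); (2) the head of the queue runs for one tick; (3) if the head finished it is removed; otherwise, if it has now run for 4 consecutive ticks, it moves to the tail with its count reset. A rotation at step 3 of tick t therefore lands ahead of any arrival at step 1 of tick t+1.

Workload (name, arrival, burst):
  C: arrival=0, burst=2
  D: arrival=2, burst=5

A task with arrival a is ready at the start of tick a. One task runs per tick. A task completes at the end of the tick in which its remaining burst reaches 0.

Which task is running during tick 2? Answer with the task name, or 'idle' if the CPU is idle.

running at tick 2 = D

t=0: queue=[C] q_used=0 → run C
t=1: queue=[C] q_used=1 → run C
t=2: queue=[D] q_used=0 → run D
t=3: queue=[D] q_used=1 → run D
t=4: queue=[D] q_used=2 → run D
t=5: queue=[D] q_used=3 → run D
t=6: queue=[D] q_used=0 → run D
t=7: (idle)
t=8: (idle)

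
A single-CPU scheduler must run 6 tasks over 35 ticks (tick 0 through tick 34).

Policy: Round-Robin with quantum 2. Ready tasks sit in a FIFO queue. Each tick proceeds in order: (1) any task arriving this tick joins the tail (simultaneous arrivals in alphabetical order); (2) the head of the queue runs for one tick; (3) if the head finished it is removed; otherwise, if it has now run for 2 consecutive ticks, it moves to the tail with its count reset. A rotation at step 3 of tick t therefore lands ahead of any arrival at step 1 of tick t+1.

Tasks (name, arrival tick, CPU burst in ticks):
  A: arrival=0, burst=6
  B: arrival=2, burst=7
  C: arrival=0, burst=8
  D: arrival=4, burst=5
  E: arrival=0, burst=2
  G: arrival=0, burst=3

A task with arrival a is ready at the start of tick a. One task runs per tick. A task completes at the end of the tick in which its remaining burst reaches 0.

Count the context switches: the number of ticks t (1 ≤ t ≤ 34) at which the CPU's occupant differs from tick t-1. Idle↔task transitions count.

t=0: queue=[A,C,E,G] q_used=0 → run A
t=1: queue=[A,C,E,G] q_used=1 → run A
t=2: queue=[C,E,G,A,B] q_used=0 → run C
t=3: queue=[C,E,G,A,B] q_used=1 → run C
t=4: queue=[E,G,A,B,C,D] q_used=0 → run E
t=5: queue=[E,G,A,B,C,D] q_used=1 → run E
t=6: queue=[G,A,B,C,D] q_used=0 → run G
t=7: queue=[G,A,B,C,D] q_used=1 → run G
t=8: queue=[A,B,C,D,G] q_used=0 → run A
t=9: queue=[A,B,C,D,G] q_used=1 → run A
t=10: queue=[B,C,D,G,A] q_used=0 → run B
t=11: queue=[B,C,D,G,A] q_used=1 → run B
t=12: queue=[C,D,G,A,B] q_used=0 → run C
t=13: queue=[C,D,G,A,B] q_used=1 → run C
t=14: queue=[D,G,A,B,C] q_used=0 → run D
t=15: queue=[D,G,A,B,C] q_used=1 → run D
t=16: queue=[G,A,B,C,D] q_used=0 → run G
t=17: queue=[A,B,C,D] q_used=0 → run A
t=18: queue=[A,B,C,D] q_used=1 → run A
t=19: queue=[B,C,D] q_used=0 → run B
t=20: queue=[B,C,D] q_used=1 → run B
t=21: queue=[C,D,B] q_used=0 → run C
t=22: queue=[C,D,B] q_used=1 → run C
t=23: queue=[D,B,C] q_used=0 → run D
t=24: queue=[D,B,C] q_used=1 → run D
t=25: queue=[B,C,D] q_used=0 → run B
t=26: queue=[B,C,D] q_used=1 → run B
t=27: queue=[C,D,B] q_used=0 → run C
t=28: queue=[C,D,B] q_used=1 → run C
t=29: queue=[D,B] q_used=0 → run D
t=30: queue=[B] q_used=0 → run B
t=31: (idle)
t=32: (idle)
t=33: (idle)
t=34: (idle)

context switches = 17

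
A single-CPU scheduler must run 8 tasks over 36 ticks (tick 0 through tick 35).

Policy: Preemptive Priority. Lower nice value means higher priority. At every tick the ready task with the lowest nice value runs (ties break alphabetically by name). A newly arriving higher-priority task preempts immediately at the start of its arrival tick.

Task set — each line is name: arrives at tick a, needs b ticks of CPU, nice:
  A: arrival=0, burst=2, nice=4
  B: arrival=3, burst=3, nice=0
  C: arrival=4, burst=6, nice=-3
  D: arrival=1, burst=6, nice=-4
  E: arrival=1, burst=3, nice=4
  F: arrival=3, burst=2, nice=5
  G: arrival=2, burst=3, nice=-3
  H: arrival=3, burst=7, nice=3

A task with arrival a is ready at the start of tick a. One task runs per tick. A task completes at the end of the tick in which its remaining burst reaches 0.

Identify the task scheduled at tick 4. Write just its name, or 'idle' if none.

t=0: ready={A} → run A
t=1: ready={A,D,E} → run D
t=2: ready={A,D,E,G} → run D
t=3: ready={A,B,D,E,F,G,H} → run D
t=4: ready={A,B,C,D,E,F,G,H} → run D
t=5: ready={A,B,C,D,E,F,G,H} → run D
t=6: ready={A,B,C,D,E,F,G,H} → run D
t=7: ready={A,B,C,E,F,G,H} → run C
t=8: ready={A,B,C,E,F,G,H} → run C
t=9: ready={A,B,C,E,F,G,H} → run C
t=10: ready={A,B,C,E,F,G,H} → run C
t=11: ready={A,B,C,E,F,G,H} → run C
t=12: ready={A,B,C,E,F,G,H} → run C
t=13: ready={A,B,E,F,G,H} → run G
t=14: ready={A,B,E,F,G,H} → run G
t=15: ready={A,B,E,F,G,H} → run G
t=16: ready={A,B,E,F,H} → run B
t=17: ready={A,B,E,F,H} → run B
t=18: ready={A,B,E,F,H} → run B
t=19: ready={A,E,F,H} → run H
t=20: ready={A,E,F,H} → run H
t=21: ready={A,E,F,H} → run H
t=22: ready={A,E,F,H} → run H
t=23: ready={A,E,F,H} → run H
t=24: ready={A,E,F,H} → run H
t=25: ready={A,E,F,H} → run H
t=26: ready={A,E,F} → run A
t=27: ready={E,F} → run E
t=28: ready={E,F} → run E
t=29: ready={E,F} → run E
t=30: ready={F} → run F
t=31: ready={F} → run F
t=32: (idle)
t=33: (idle)
t=34: (idle)
t=35: (idle)

running at tick 4 = D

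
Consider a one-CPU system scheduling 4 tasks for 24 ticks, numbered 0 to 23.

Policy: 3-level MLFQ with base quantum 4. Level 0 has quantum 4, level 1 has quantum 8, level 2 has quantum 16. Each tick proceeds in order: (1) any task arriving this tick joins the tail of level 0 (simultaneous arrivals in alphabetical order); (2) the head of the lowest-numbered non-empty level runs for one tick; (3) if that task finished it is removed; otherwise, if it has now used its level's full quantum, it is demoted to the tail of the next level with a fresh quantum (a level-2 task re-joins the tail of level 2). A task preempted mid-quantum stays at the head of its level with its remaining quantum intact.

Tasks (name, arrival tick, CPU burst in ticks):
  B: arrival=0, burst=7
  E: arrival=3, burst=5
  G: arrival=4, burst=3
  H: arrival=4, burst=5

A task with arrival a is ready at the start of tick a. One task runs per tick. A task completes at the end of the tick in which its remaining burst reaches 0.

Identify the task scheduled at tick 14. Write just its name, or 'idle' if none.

t=0: L0/L1/L2 = B/-/- → run B
t=1: L0/L1/L2 = B/-/- → run B
t=2: L0/L1/L2 = B/-/- → run B
t=3: L0/L1/L2 = BE/-/- → run B
t=4: L0/L1/L2 = EGH/B/- → run E
t=5: L0/L1/L2 = EGH/B/- → run E
t=6: L0/L1/L2 = EGH/B/- → run E
t=7: L0/L1/L2 = EGH/B/- → run E
t=8: L0/L1/L2 = GH/BE/- → run G
t=9: L0/L1/L2 = GH/BE/- → run G
t=10: L0/L1/L2 = GH/BE/- → run G
t=11: L0/L1/L2 = H/BE/- → run H
t=12: L0/L1/L2 = H/BE/- → run H
t=13: L0/L1/L2 = H/BE/- → run H
t=14: L0/L1/L2 = H/BE/- → run H
t=15: L0/L1/L2 = -/BEH/- → run B
t=16: L0/L1/L2 = -/BEH/- → run B
t=17: L0/L1/L2 = -/BEH/- → run B
t=18: L0/L1/L2 = -/EH/- → run E
t=19: L0/L1/L2 = -/H/- → run H
t=20: (idle)
t=21: (idle)
t=22: (idle)
t=23: (idle)

running at tick 14 = H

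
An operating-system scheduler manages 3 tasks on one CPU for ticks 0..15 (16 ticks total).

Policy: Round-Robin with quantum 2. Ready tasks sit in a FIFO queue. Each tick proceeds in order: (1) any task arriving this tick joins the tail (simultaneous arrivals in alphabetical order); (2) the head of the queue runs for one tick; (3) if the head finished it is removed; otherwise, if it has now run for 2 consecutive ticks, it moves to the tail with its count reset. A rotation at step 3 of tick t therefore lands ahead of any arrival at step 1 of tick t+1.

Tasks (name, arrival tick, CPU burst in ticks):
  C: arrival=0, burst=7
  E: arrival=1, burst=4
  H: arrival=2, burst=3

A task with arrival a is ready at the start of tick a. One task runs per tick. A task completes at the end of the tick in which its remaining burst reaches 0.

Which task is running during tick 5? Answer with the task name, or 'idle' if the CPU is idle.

t=0: queue=[C] q_used=0 → run C
t=1: queue=[C,E] q_used=1 → run C
t=2: queue=[E,C,H] q_used=0 → run E
t=3: queue=[E,C,H] q_used=1 → run E
t=4: queue=[C,H,E] q_used=0 → run C
t=5: queue=[C,H,E] q_used=1 → run C
t=6: queue=[H,E,C] q_used=0 → run H
t=7: queue=[H,E,C] q_used=1 → run H
t=8: queue=[E,C,H] q_used=0 → run E
t=9: queue=[E,C,H] q_used=1 → run E
t=10: queue=[C,H] q_used=0 → run C
t=11: queue=[C,H] q_used=1 → run C
t=12: queue=[H,C] q_used=0 → run H
t=13: queue=[C] q_used=0 → run C
t=14: (idle)
t=15: (idle)

running at tick 5 = C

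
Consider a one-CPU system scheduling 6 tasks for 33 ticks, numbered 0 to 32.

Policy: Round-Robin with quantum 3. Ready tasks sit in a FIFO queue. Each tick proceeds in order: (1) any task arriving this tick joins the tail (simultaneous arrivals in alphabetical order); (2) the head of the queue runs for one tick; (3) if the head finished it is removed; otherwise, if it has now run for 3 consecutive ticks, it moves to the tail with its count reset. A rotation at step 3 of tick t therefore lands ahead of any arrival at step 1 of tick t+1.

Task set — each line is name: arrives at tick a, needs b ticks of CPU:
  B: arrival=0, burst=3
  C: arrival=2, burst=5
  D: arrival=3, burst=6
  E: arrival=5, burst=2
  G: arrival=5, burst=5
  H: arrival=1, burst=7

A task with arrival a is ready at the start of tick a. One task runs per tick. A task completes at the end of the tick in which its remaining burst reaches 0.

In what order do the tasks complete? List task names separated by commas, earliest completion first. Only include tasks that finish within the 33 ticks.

t=0: queue=[B] q_used=0 → run B
t=1: queue=[B,H] q_used=1 → run B
t=2: queue=[B,H,C] q_used=2 → run B
t=3: queue=[H,C,D] q_used=0 → run H
t=4: queue=[H,C,D] q_used=1 → run H
t=5: queue=[H,C,D,E,G] q_used=2 → run H
t=6: queue=[C,D,E,G,H] q_used=0 → run C
t=7: queue=[C,D,E,G,H] q_used=1 → run C
t=8: queue=[C,D,E,G,H] q_used=2 → run C
t=9: queue=[D,E,G,H,C] q_used=0 → run D
t=10: queue=[D,E,G,H,C] q_used=1 → run D
t=11: queue=[D,E,G,H,C] q_used=2 → run D
t=12: queue=[E,G,H,C,D] q_used=0 → run E
t=13: queue=[E,G,H,C,D] q_used=1 → run E
t=14: queue=[G,H,C,D] q_used=0 → run G
t=15: queue=[G,H,C,D] q_used=1 → run G
t=16: queue=[G,H,C,D] q_used=2 → run G
t=17: queue=[H,C,D,G] q_used=0 → run H
t=18: queue=[H,C,D,G] q_used=1 → run H
t=19: queue=[H,C,D,G] q_used=2 → run H
t=20: queue=[C,D,G,H] q_used=0 → run C
t=21: queue=[C,D,G,H] q_used=1 → run C
t=22: queue=[D,G,H] q_used=0 → run D
t=23: queue=[D,G,H] q_used=1 → run D
t=24: queue=[D,G,H] q_used=2 → run D
t=25: queue=[G,H] q_used=0 → run G
t=26: queue=[G,H] q_used=1 → run G
t=27: queue=[H] q_used=0 → run H
t=28: (idle)
t=29: (idle)
t=30: (idle)
t=31: (idle)
t=32: (idle)

completion order = B, E, C, D, G, H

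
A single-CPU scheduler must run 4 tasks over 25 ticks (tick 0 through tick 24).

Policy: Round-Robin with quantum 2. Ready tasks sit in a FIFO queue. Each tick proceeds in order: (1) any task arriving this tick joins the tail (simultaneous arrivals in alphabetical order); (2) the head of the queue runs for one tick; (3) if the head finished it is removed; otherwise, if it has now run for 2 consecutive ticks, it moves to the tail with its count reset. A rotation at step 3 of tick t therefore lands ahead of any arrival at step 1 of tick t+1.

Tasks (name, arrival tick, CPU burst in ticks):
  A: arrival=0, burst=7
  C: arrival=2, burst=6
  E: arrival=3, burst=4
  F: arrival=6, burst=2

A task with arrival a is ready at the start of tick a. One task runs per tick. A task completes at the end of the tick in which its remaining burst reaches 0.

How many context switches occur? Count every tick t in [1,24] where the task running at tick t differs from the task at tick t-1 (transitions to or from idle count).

t=0: queue=[A] q_used=0 → run A
t=1: queue=[A] q_used=1 → run A
t=2: queue=[A,C] q_used=0 → run A
t=3: queue=[A,C,E] q_used=1 → run A
t=4: queue=[C,E,A] q_used=0 → run C
t=5: queue=[C,E,A] q_used=1 → run C
t=6: queue=[E,A,C,F] q_used=0 → run E
t=7: queue=[E,A,C,F] q_used=1 → run E
t=8: queue=[A,C,F,E] q_used=0 → run A
t=9: queue=[A,C,F,E] q_used=1 → run A
t=10: queue=[C,F,E,A] q_used=0 → run C
t=11: queue=[C,F,E,A] q_used=1 → run C
t=12: queue=[F,E,A,C] q_used=0 → run F
t=13: queue=[F,E,A,C] q_used=1 → run F
t=14: queue=[E,A,C] q_used=0 → run E
t=15: queue=[E,A,C] q_used=1 → run E
t=16: queue=[A,C] q_used=0 → run A
t=17: queue=[C] q_used=0 → run C
t=18: queue=[C] q_used=1 → run C
t=19: (idle)
t=20: (idle)
t=21: (idle)
t=22: (idle)
t=23: (idle)
t=24: (idle)

context switches = 9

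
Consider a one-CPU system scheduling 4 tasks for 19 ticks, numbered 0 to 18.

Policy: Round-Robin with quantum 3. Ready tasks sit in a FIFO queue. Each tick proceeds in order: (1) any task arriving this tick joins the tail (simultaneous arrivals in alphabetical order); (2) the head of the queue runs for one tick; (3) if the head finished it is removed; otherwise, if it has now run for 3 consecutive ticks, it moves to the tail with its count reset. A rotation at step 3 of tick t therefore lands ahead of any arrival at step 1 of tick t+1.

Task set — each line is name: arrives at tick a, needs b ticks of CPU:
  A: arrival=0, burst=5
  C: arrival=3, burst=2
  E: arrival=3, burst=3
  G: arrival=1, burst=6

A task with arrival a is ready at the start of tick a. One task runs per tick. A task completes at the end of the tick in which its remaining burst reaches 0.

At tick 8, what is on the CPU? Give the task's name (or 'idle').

t=0: queue=[A] q_used=0 → run A
t=1: queue=[A,G] q_used=1 → run A
t=2: queue=[A,G] q_used=2 → run A
t=3: queue=[G,A,C,E] q_used=0 → run G
t=4: queue=[G,A,C,E] q_used=1 → run G
t=5: queue=[G,A,C,E] q_used=2 → run G
t=6: queue=[A,C,E,G] q_used=0 → run A
t=7: queue=[A,C,E,G] q_used=1 → run A
t=8: queue=[C,E,G] q_used=0 → run C
t=9: queue=[C,E,G] q_used=1 → run C
t=10: queue=[E,G] q_used=0 → run E
t=11: queue=[E,G] q_used=1 → run E
t=12: queue=[E,G] q_used=2 → run E
t=13: queue=[G] q_used=0 → run G
t=14: queue=[G] q_used=1 → run G
t=15: queue=[G] q_used=2 → run G
t=16: (idle)
t=17: (idle)
t=18: (idle)

running at tick 8 = C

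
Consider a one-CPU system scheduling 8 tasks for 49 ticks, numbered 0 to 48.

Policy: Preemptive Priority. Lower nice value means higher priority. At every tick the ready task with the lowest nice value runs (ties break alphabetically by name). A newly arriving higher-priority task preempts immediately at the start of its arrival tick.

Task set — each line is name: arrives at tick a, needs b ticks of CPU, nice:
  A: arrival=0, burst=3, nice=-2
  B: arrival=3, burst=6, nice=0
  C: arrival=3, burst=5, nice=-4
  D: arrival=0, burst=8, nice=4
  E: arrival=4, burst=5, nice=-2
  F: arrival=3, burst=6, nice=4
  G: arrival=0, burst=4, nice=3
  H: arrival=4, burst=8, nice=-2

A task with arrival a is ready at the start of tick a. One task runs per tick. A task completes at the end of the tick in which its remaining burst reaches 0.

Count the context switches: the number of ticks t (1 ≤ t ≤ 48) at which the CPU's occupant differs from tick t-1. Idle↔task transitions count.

t=0: ready={A,D,G} → run A
t=1: ready={A,D,G} → run A
t=2: ready={A,D,G} → run A
t=3: ready={B,C,D,F,G} → run C
t=4: ready={B,C,D,E,F,G,H} → run C
t=5: ready={B,C,D,E,F,G,H} → run C
t=6: ready={B,C,D,E,F,G,H} → run C
t=7: ready={B,C,D,E,F,G,H} → run C
t=8: ready={B,D,E,F,G,H} → run E
t=9: ready={B,D,E,F,G,H} → run E
t=10: ready={B,D,E,F,G,H} → run E
t=11: ready={B,D,E,F,G,H} → run E
t=12: ready={B,D,E,F,G,H} → run E
t=13: ready={B,D,F,G,H} → run H
t=14: ready={B,D,F,G,H} → run H
t=15: ready={B,D,F,G,H} → run H
t=16: ready={B,D,F,G,H} → run H
t=17: ready={B,D,F,G,H} → run H
t=18: ready={B,D,F,G,H} → run H
t=19: ready={B,D,F,G,H} → run H
t=20: ready={B,D,F,G,H} → run H
t=21: ready={B,D,F,G} → run B
t=22: ready={B,D,F,G} → run B
t=23: ready={B,D,F,G} → run B
t=24: ready={B,D,F,G} → run B
t=25: ready={B,D,F,G} → run B
t=26: ready={B,D,F,G} → run B
t=27: ready={D,F,G} → run G
t=28: ready={D,F,G} → run G
t=29: ready={D,F,G} → run G
t=30: ready={D,F,G} → run G
t=31: ready={D,F} → run D
t=32: ready={D,F} → run D
t=33: ready={D,F} → run D
t=34: ready={D,F} → run D
t=35: ready={D,F} → run D
t=36: ready={D,F} → run D
t=37: ready={D,F} → run D
t=38: ready={D,F} → run D
t=39: ready={F} → run F
t=40: ready={F} → run F
t=41: ready={F} → run F
t=42: ready={F} → run F
t=43: ready={F} → run F
t=44: ready={F} → run F
t=45: (idle)
t=46: (idle)
t=47: (idle)
t=48: (idle)

context switches = 8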